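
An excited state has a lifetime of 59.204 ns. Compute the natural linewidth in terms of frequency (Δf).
1.344 MHz

Using the energy-time uncertainty principle and E = hf:
ΔEΔt ≥ ℏ/2
hΔf·Δt ≥ ℏ/2

The minimum frequency uncertainty is:
Δf = ℏ/(2hτ) = 1/(4πτ)
Δf = 1/(4π × 5.920e-08 s)
Δf = 1.344e+06 Hz = 1.344 MHz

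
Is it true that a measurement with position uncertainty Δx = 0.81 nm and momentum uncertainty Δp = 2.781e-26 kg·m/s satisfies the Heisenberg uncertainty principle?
No, it violates the uncertainty principle (impossible measurement).

Calculate the product ΔxΔp:
ΔxΔp = (8.100e-10 m) × (2.781e-26 kg·m/s)
ΔxΔp = 2.253e-35 J·s

Compare to the minimum allowed value ℏ/2:
ℏ/2 = 5.273e-35 J·s

Since ΔxΔp = 2.253e-35 J·s < 5.273e-35 J·s = ℏ/2,
the measurement violates the uncertainty principle.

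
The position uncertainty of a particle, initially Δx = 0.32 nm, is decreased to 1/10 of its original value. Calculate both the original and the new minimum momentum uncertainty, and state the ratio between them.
Original Δp_min = 1.648 × 10^-25 kg·m/s; new Δp'_min = 1.648 × 10^-24 kg·m/s; ratio Δp'_min/Δp_min = 10.

From the uncertainty principle ΔxΔp ≥ ℏ/2, the minimum momentum uncertainty is Δp_min = ℏ/(2Δx).

Original (Δx = 0.32 nm = 3.200e-10 m):
Δp_min = (1.055e-34 J·s)/(2 × 3.200e-10 m) = 1.648e-25 kg·m/s

When Δx → (1/10)Δx:
Δp'_min = ℏ/(2 × (1/10)Δx) = 10 × ℏ/(2Δx) = 10 × Δp_min
Δp'_min = 10 × 1.648e-25 kg·m/s = 1.648e-24 kg·m/s

Since Δp_min ∝ 1/Δx, when Δx is decreased to 1/10 of its original value, Δp_min increases to 10 times its original value.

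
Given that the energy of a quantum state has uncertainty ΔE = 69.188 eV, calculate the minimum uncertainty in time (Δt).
4.757 as

Using the energy-time uncertainty principle:
ΔEΔt ≥ ℏ/2

The minimum uncertainty in time is:
Δt_min = ℏ/(2ΔE)
Δt_min = (1.055e-34 J·s) / (2 × 1.109e-17 J)
Δt_min = 4.757e-18 s = 4.757 as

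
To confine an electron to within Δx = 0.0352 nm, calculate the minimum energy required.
7.687 eV

Localizing a particle requires giving it sufficient momentum uncertainty:

1. From uncertainty principle: Δp ≥ ℏ/(2Δx)
   Δp_min = (1.055e-34 J·s) / (2 × 3.520e-11 m)
   Δp_min = 1.498e-24 kg·m/s

2. This momentum uncertainty corresponds to kinetic energy:
   KE ≈ (Δp)²/(2m) = (1.498e-24)²/(2 × 9.109e-31 kg)
   KE = 1.232e-18 J = 7.687 eV

Tighter localization requires more energy.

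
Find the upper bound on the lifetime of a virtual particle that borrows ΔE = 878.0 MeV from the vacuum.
3.748 × 10^-25 s

Using the energy-time uncertainty principle:
ΔEΔt ≥ ℏ/2

For a virtual particle borrowing energy ΔE, the maximum lifetime is:
Δt_max = ℏ/(2ΔE)

Converting energy:
ΔE = 878.0 MeV = 1.407e-10 J

Δt_max = (1.055e-34 J·s) / (2 × 1.407e-10 J)
Δt_max = 3.748e-25 s = 3.748 × 10^-25 s

Virtual particles with higher borrowed energy exist for shorter times.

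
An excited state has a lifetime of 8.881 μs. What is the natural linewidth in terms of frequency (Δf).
8.960 kHz

Using the energy-time uncertainty principle and E = hf:
ΔEΔt ≥ ℏ/2
hΔf·Δt ≥ ℏ/2

The minimum frequency uncertainty is:
Δf = ℏ/(2hτ) = 1/(4πτ)
Δf = 1/(4π × 8.881e-06 s)
Δf = 8.960e+03 Hz = 8.960 kHz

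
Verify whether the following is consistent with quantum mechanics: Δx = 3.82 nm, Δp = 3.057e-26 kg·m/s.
Yes, it satisfies the uncertainty principle.

Calculate the product ΔxΔp:
ΔxΔp = (3.820e-09 m) × (3.057e-26 kg·m/s)
ΔxΔp = 1.168e-34 J·s

Compare to the minimum allowed value ℏ/2:
ℏ/2 = 5.273e-35 J·s

Since ΔxΔp = 1.168e-34 J·s ≥ 5.273e-35 J·s = ℏ/2,
the measurement satisfies the uncertainty principle.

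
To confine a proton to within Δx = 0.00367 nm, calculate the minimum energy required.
385.143 meV

Localizing a particle requires giving it sufficient momentum uncertainty:

1. From uncertainty principle: Δp ≥ ℏ/(2Δx)
   Δp_min = (1.055e-34 J·s) / (2 × 3.670e-12 m)
   Δp_min = 1.437e-23 kg·m/s

2. This momentum uncertainty corresponds to kinetic energy:
   KE ≈ (Δp)²/(2m) = (1.437e-23)²/(2 × 1.673e-27 kg)
   KE = 6.171e-20 J = 385.143 meV

Tighter localization requires more energy.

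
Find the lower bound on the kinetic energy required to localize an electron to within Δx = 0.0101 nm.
93.373 eV

Localizing a particle requires giving it sufficient momentum uncertainty:

1. From uncertainty principle: Δp ≥ ℏ/(2Δx)
   Δp_min = (1.055e-34 J·s) / (2 × 1.010e-11 m)
   Δp_min = 5.221e-24 kg·m/s

2. This momentum uncertainty corresponds to kinetic energy:
   KE ≈ (Δp)²/(2m) = (5.221e-24)²/(2 × 9.109e-31 kg)
   KE = 1.496e-17 J = 93.373 eV

Tighter localization requires more energy.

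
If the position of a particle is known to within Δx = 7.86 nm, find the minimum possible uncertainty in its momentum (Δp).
6.708 × 10^-27 kg·m/s

Using the Heisenberg uncertainty principle:
ΔxΔp ≥ ℏ/2

The minimum uncertainty in momentum is:
Δp_min = ℏ/(2Δx)
Δp_min = (1.055e-34 J·s) / (2 × 7.860e-09 m)
Δp_min = 6.708e-27 kg·m/s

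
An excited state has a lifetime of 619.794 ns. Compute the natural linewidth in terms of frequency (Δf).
128.393 kHz

Using the energy-time uncertainty principle and E = hf:
ΔEΔt ≥ ℏ/2
hΔf·Δt ≥ ℏ/2

The minimum frequency uncertainty is:
Δf = ℏ/(2hτ) = 1/(4πτ)
Δf = 1/(4π × 6.198e-07 s)
Δf = 1.284e+05 Hz = 128.393 kHz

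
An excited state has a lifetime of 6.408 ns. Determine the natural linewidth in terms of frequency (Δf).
12.418 MHz

Using the energy-time uncertainty principle and E = hf:
ΔEΔt ≥ ℏ/2
hΔf·Δt ≥ ℏ/2

The minimum frequency uncertainty is:
Δf = ℏ/(2hτ) = 1/(4πτ)
Δf = 1/(4π × 6.408e-09 s)
Δf = 1.242e+07 Hz = 12.418 MHz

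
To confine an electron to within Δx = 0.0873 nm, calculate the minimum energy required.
1.250 eV

Localizing a particle requires giving it sufficient momentum uncertainty:

1. From uncertainty principle: Δp ≥ ℏ/(2Δx)
   Δp_min = (1.055e-34 J·s) / (2 × 8.730e-11 m)
   Δp_min = 6.040e-25 kg·m/s

2. This momentum uncertainty corresponds to kinetic energy:
   KE ≈ (Δp)²/(2m) = (6.040e-25)²/(2 × 9.109e-31 kg)
   KE = 2.002e-19 J = 1.250 eV

Tighter localization requires more energy.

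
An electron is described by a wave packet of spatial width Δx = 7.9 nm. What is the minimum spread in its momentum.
6.675 × 10^-27 kg·m/s

For a wave packet, the spatial width Δx and momentum spread Δp are related by the uncertainty principle:
ΔxΔp ≥ ℏ/2

The minimum momentum spread is:
Δp_min = ℏ/(2Δx)
Δp_min = (1.055e-34 J·s) / (2 × 7.900e-09 m)
Δp_min = 6.675e-27 kg·m/s

A wave packet cannot have both a well-defined position and well-defined momentum.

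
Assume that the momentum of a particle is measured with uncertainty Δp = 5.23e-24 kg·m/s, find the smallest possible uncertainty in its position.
10.082 pm

Using the Heisenberg uncertainty principle:
ΔxΔp ≥ ℏ/2

The minimum uncertainty in position is:
Δx_min = ℏ/(2Δp)
Δx_min = (1.055e-34 J·s) / (2 × 5.230e-24 kg·m/s)
Δx_min = 1.008e-11 m = 10.082 pm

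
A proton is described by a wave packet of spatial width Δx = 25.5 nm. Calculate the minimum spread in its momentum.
2.068 × 10^-27 kg·m/s

For a wave packet, the spatial width Δx and momentum spread Δp are related by the uncertainty principle:
ΔxΔp ≥ ℏ/2

The minimum momentum spread is:
Δp_min = ℏ/(2Δx)
Δp_min = (1.055e-34 J·s) / (2 × 2.550e-08 m)
Δp_min = 2.068e-27 kg·m/s

A wave packet cannot have both a well-defined position and well-defined momentum.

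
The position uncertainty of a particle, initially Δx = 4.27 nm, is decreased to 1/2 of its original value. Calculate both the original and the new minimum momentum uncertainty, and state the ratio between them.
Original Δp_min = 1.235 × 10^-26 kg·m/s; new Δp'_min = 2.470 × 10^-26 kg·m/s; ratio Δp'_min/Δp_min = 2.

From the uncertainty principle ΔxΔp ≥ ℏ/2, the minimum momentum uncertainty is Δp_min = ℏ/(2Δx).

Original (Δx = 4.27 nm = 4.270e-09 m):
Δp_min = (1.055e-34 J·s)/(2 × 4.270e-09 m) = 1.235e-26 kg·m/s

When Δx → (1/2)Δx:
Δp'_min = ℏ/(2 × (1/2)Δx) = 2 × ℏ/(2Δx) = 2 × Δp_min
Δp'_min = 2 × 1.235e-26 kg·m/s = 2.470e-26 kg·m/s

Since Δp_min ∝ 1/Δx, when Δx is decreased to 1/2 of its original value, Δp_min increases to 2 times its original value.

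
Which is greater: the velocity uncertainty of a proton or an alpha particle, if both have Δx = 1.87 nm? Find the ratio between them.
The proton has the larger minimum velocity uncertainty, by a ratio of 4.0.

For both particles, Δp_min = ℏ/(2Δx) = 2.820e-26 kg·m/s (same for both).

The velocity uncertainty is Δv = Δp/m:
- proton: Δv = 2.820e-26 / 1.673e-27 = 1.686e+01 m/s = 16.858 m/s
- alpha particle: Δv = 2.820e-26 / 6.645e-27 = 4.244e+00 m/s = 4.244 m/s

Ratio: 1.686e+01 / 4.244e+00 = 4.0

The lighter particle has larger velocity uncertainty because Δv ∝ 1/m.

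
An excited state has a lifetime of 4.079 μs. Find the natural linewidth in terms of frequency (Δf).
19.509 kHz

Using the energy-time uncertainty principle and E = hf:
ΔEΔt ≥ ℏ/2
hΔf·Δt ≥ ℏ/2

The minimum frequency uncertainty is:
Δf = ℏ/(2hτ) = 1/(4πτ)
Δf = 1/(4π × 4.079e-06 s)
Δf = 1.951e+04 Hz = 19.509 kHz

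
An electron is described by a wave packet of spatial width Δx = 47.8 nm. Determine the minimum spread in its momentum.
1.103 × 10^-27 kg·m/s

For a wave packet, the spatial width Δx and momentum spread Δp are related by the uncertainty principle:
ΔxΔp ≥ ℏ/2

The minimum momentum spread is:
Δp_min = ℏ/(2Δx)
Δp_min = (1.055e-34 J·s) / (2 × 4.780e-08 m)
Δp_min = 1.103e-27 kg·m/s

A wave packet cannot have both a well-defined position and well-defined momentum.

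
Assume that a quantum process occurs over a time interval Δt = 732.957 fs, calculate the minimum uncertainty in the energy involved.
449.011 μeV

Using the energy-time uncertainty principle:
ΔEΔt ≥ ℏ/2

The minimum uncertainty in energy is:
ΔE_min = ℏ/(2Δt)
ΔE_min = (1.055e-34 J·s) / (2 × 7.330e-13 s)
ΔE_min = 7.194e-23 J = 449.011 μeV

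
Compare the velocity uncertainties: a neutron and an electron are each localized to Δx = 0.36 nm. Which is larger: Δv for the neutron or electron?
The electron has the larger minimum velocity uncertainty, by a ratio of 1838.7.

For both particles, Δp_min = ℏ/(2Δx) = 1.465e-25 kg·m/s (same for both).

The velocity uncertainty is Δv = Δp/m:
- neutron: Δv = 1.465e-25 / 1.675e-27 = 8.745e+01 m/s = 87.448 m/s
- electron: Δv = 1.465e-25 / 9.109e-31 = 1.608e+05 m/s = 160.788 km/s

Ratio: 1.608e+05 / 8.745e+01 = 1838.7

The lighter particle has larger velocity uncertainty because Δv ∝ 1/m.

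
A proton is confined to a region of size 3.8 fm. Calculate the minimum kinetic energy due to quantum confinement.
359.242 keV

Using the uncertainty principle:

1. Position uncertainty: Δx ≈ 3.800e-15 m
2. Minimum momentum uncertainty: Δp = ℏ/(2Δx) = 1.388e-20 kg·m/s
3. Minimum kinetic energy:
   KE = (Δp)²/(2m) = (1.388e-20)²/(2 × 1.673e-27 kg)
   KE = 5.756e-14 J = 359.242 keV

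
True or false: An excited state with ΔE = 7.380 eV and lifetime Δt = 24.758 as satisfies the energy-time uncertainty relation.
No, it violates the uncertainty relation.

Calculate the product ΔEΔt:
ΔE = 7.380 eV = 1.182e-18 J
ΔEΔt = (1.182e-18 J) × (2.476e-17 s)
ΔEΔt = 2.927e-35 J·s

Compare to the minimum allowed value ℏ/2:
ℏ/2 = 5.273e-35 J·s

Since ΔEΔt = 2.927e-35 J·s < 5.273e-35 J·s = ℏ/2,
this violates the uncertainty relation.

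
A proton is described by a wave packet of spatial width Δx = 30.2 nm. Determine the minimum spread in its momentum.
1.746 × 10^-27 kg·m/s

For a wave packet, the spatial width Δx and momentum spread Δp are related by the uncertainty principle:
ΔxΔp ≥ ℏ/2

The minimum momentum spread is:
Δp_min = ℏ/(2Δx)
Δp_min = (1.055e-34 J·s) / (2 × 3.020e-08 m)
Δp_min = 1.746e-27 kg·m/s

A wave packet cannot have both a well-defined position and well-defined momentum.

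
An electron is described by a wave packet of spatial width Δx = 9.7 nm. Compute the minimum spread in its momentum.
5.436 × 10^-27 kg·m/s

For a wave packet, the spatial width Δx and momentum spread Δp are related by the uncertainty principle:
ΔxΔp ≥ ℏ/2

The minimum momentum spread is:
Δp_min = ℏ/(2Δx)
Δp_min = (1.055e-34 J·s) / (2 × 9.700e-09 m)
Δp_min = 5.436e-27 kg·m/s

A wave packet cannot have both a well-defined position and well-defined momentum.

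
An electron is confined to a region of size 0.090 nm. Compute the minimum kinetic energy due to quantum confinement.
1.176 eV

Using the uncertainty principle:

1. Position uncertainty: Δx ≈ 9.000e-11 m
2. Minimum momentum uncertainty: Δp = ℏ/(2Δx) = 5.859e-25 kg·m/s
3. Minimum kinetic energy:
   KE = (Δp)²/(2m) = (5.859e-25)²/(2 × 9.109e-31 kg)
   KE = 1.884e-19 J = 1.176 eV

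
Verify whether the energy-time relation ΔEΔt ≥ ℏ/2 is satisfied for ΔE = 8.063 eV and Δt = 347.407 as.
Yes, it satisfies the uncertainty relation.

Calculate the product ΔEΔt:
ΔE = 8.063 eV = 1.292e-18 J
ΔEΔt = (1.292e-18 J) × (3.474e-16 s)
ΔEΔt = 4.488e-34 J·s

Compare to the minimum allowed value ℏ/2:
ℏ/2 = 5.273e-35 J·s

Since ΔEΔt = 4.488e-34 J·s ≥ 5.273e-35 J·s = ℏ/2,
this satisfies the uncertainty relation.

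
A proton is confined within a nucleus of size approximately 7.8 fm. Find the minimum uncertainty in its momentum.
6.760 × 10^-21 kg·m/s

Using the Heisenberg uncertainty principle:
ΔxΔp ≥ ℏ/2

With Δx ≈ L = 7.800e-15 m (the confinement size):
Δp_min = ℏ/(2Δx)
Δp_min = (1.055e-34 J·s) / (2 × 7.800e-15 m)
Δp_min = 6.760e-21 kg·m/s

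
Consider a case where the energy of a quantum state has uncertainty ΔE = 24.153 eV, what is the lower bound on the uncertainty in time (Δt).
13.626 as

Using the energy-time uncertainty principle:
ΔEΔt ≥ ℏ/2

The minimum uncertainty in time is:
Δt_min = ℏ/(2ΔE)
Δt_min = (1.055e-34 J·s) / (2 × 3.870e-18 J)
Δt_min = 1.363e-17 s = 13.626 as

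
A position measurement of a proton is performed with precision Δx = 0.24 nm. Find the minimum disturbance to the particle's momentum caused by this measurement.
2.197 × 10^-25 kg·m/s

The uncertainty principle implies that measuring position disturbs momentum:
ΔxΔp ≥ ℏ/2

When we measure position with precision Δx, we necessarily introduce a momentum uncertainty:
Δp ≥ ℏ/(2Δx)
Δp_min = (1.055e-34 J·s) / (2 × 2.400e-10 m)
Δp_min = 2.197e-25 kg·m/s

The more precisely we measure position, the greater the momentum disturbance.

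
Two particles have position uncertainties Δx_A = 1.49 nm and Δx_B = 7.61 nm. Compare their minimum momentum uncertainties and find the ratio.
Particle A has the larger minimum momentum uncertainty, by a factor of 5.11.

For each particle, the minimum momentum uncertainty is Δp_min = ℏ/(2Δx):

Particle A: Δp_A = ℏ/(2×1.490e-09 m) = 3.539e-26 kg·m/s
Particle B: Δp_B = ℏ/(2×7.610e-09 m) = 6.929e-27 kg·m/s

Ratio: Δp_A/Δp_B = 5.11

Since Δp_min ∝ 1/Δx, the particle with smaller position uncertainty (A) has larger momentum uncertainty.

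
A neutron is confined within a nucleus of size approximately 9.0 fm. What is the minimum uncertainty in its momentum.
5.859 × 10^-21 kg·m/s

Using the Heisenberg uncertainty principle:
ΔxΔp ≥ ℏ/2

With Δx ≈ L = 9.000e-15 m (the confinement size):
Δp_min = ℏ/(2Δx)
Δp_min = (1.055e-34 J·s) / (2 × 9.000e-15 m)
Δp_min = 5.859e-21 kg·m/s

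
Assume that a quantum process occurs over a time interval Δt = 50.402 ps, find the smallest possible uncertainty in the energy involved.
6.530 μeV

Using the energy-time uncertainty principle:
ΔEΔt ≥ ℏ/2

The minimum uncertainty in energy is:
ΔE_min = ℏ/(2Δt)
ΔE_min = (1.055e-34 J·s) / (2 × 5.040e-11 s)
ΔE_min = 1.046e-24 J = 6.530 μeV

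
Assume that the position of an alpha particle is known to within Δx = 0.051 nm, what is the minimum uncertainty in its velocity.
155.598 m/s

Using the Heisenberg uncertainty principle and Δp = mΔv:
ΔxΔp ≥ ℏ/2
Δx(mΔv) ≥ ℏ/2

The minimum uncertainty in velocity is:
Δv_min = ℏ/(2mΔx)
Δv_min = (1.055e-34 J·s) / (2 × 6.645e-27 kg × 5.100e-11 m)
Δv_min = 1.556e+02 m/s = 155.598 m/s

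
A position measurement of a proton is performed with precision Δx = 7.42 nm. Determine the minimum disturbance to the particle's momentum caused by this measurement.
7.106 × 10^-27 kg·m/s

The uncertainty principle implies that measuring position disturbs momentum:
ΔxΔp ≥ ℏ/2

When we measure position with precision Δx, we necessarily introduce a momentum uncertainty:
Δp ≥ ℏ/(2Δx)
Δp_min = (1.055e-34 J·s) / (2 × 7.420e-09 m)
Δp_min = 7.106e-27 kg·m/s

The more precisely we measure position, the greater the momentum disturbance.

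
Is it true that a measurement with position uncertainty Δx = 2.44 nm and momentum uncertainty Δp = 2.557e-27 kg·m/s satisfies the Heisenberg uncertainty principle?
No, it violates the uncertainty principle (impossible measurement).

Calculate the product ΔxΔp:
ΔxΔp = (2.440e-09 m) × (2.557e-27 kg·m/s)
ΔxΔp = 6.239e-36 J·s

Compare to the minimum allowed value ℏ/2:
ℏ/2 = 5.273e-35 J·s

Since ΔxΔp = 6.239e-36 J·s < 5.273e-35 J·s = ℏ/2,
the measurement violates the uncertainty principle.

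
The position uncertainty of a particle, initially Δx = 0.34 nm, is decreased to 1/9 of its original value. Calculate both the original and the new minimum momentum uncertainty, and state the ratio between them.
Original Δp_min = 1.551 × 10^-25 kg·m/s; new Δp'_min = 1.396 × 10^-24 kg·m/s; ratio Δp'_min/Δp_min = 9.

From the uncertainty principle ΔxΔp ≥ ℏ/2, the minimum momentum uncertainty is Δp_min = ℏ/(2Δx).

Original (Δx = 0.34 nm = 3.400e-10 m):
Δp_min = (1.055e-34 J·s)/(2 × 3.400e-10 m) = 1.551e-25 kg·m/s

When Δx → (1/9)Δx:
Δp'_min = ℏ/(2 × (1/9)Δx) = 9 × ℏ/(2Δx) = 9 × Δp_min
Δp'_min = 9 × 1.551e-25 kg·m/s = 1.396e-24 kg·m/s

Since Δp_min ∝ 1/Δx, when Δx is decreased to 1/9 of its original value, Δp_min increases to 9 times its original value.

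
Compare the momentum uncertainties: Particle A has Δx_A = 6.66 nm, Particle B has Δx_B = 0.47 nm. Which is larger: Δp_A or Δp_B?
Particle B has the larger minimum momentum uncertainty, by a factor of 14.17.

For each particle, the minimum momentum uncertainty is Δp_min = ℏ/(2Δx):

Particle A: Δp_A = ℏ/(2×6.660e-09 m) = 7.917e-27 kg·m/s
Particle B: Δp_B = ℏ/(2×4.700e-10 m) = 1.122e-25 kg·m/s

Ratio: Δp_B/Δp_A = 14.17

Since Δp_min ∝ 1/Δx, the particle with smaller position uncertainty (B) has larger momentum uncertainty.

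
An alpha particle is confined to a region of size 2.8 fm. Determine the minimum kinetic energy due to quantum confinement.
166.557 keV

Using the uncertainty principle:

1. Position uncertainty: Δx ≈ 2.800e-15 m
2. Minimum momentum uncertainty: Δp = ℏ/(2Δx) = 1.883e-20 kg·m/s
3. Minimum kinetic energy:
   KE = (Δp)²/(2m) = (1.883e-20)²/(2 × 6.645e-27 kg)
   KE = 2.669e-14 J = 166.557 keV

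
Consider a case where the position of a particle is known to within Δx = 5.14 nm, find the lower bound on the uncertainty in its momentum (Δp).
1.026 × 10^-26 kg·m/s

Using the Heisenberg uncertainty principle:
ΔxΔp ≥ ℏ/2

The minimum uncertainty in momentum is:
Δp_min = ℏ/(2Δx)
Δp_min = (1.055e-34 J·s) / (2 × 5.140e-09 m)
Δp_min = 1.026e-26 kg·m/s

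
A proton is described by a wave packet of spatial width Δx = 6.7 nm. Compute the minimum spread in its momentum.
7.870 × 10^-27 kg·m/s

For a wave packet, the spatial width Δx and momentum spread Δp are related by the uncertainty principle:
ΔxΔp ≥ ℏ/2

The minimum momentum spread is:
Δp_min = ℏ/(2Δx)
Δp_min = (1.055e-34 J·s) / (2 × 6.700e-09 m)
Δp_min = 7.870e-27 kg·m/s

A wave packet cannot have both a well-defined position and well-defined momentum.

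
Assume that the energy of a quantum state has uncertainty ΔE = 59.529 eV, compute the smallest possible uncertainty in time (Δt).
5.528 as

Using the energy-time uncertainty principle:
ΔEΔt ≥ ℏ/2

The minimum uncertainty in time is:
Δt_min = ℏ/(2ΔE)
Δt_min = (1.055e-34 J·s) / (2 × 9.538e-18 J)
Δt_min = 5.528e-18 s = 5.528 as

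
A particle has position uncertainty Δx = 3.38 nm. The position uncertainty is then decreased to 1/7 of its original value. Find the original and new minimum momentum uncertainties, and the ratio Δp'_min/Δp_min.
Original Δp_min = 1.560 × 10^-26 kg·m/s; new Δp'_min = 1.092 × 10^-25 kg·m/s; ratio Δp'_min/Δp_min = 7.

From the uncertainty principle ΔxΔp ≥ ℏ/2, the minimum momentum uncertainty is Δp_min = ℏ/(2Δx).

Original (Δx = 3.38 nm = 3.380e-09 m):
Δp_min = (1.055e-34 J·s)/(2 × 3.380e-09 m) = 1.560e-26 kg·m/s

When Δx → (1/7)Δx:
Δp'_min = ℏ/(2 × (1/7)Δx) = 7 × ℏ/(2Δx) = 7 × Δp_min
Δp'_min = 7 × 1.560e-26 kg·m/s = 1.092e-25 kg·m/s

Since Δp_min ∝ 1/Δx, when Δx is decreased to 1/7 of its original value, Δp_min increases to 7 times its original value.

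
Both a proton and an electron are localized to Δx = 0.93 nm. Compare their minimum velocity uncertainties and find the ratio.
The electron has the larger minimum velocity uncertainty, by a ratio of 1836.2.

For both particles, Δp_min = ℏ/(2Δx) = 5.670e-26 kg·m/s (same for both).

The velocity uncertainty is Δv = Δp/m:
- proton: Δv = 5.670e-26 / 1.673e-27 = 3.390e+01 m/s = 33.897 m/s
- electron: Δv = 5.670e-26 / 9.109e-31 = 6.224e+04 m/s = 62.241 km/s

Ratio: 6.224e+04 / 3.390e+01 = 1836.2

The lighter particle has larger velocity uncertainty because Δv ∝ 1/m.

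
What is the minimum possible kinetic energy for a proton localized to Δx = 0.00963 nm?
55.937 meV

Localizing a particle requires giving it sufficient momentum uncertainty:

1. From uncertainty principle: Δp ≥ ℏ/(2Δx)
   Δp_min = (1.055e-34 J·s) / (2 × 9.630e-12 m)
   Δp_min = 5.475e-24 kg·m/s

2. This momentum uncertainty corresponds to kinetic energy:
   KE ≈ (Δp)²/(2m) = (5.475e-24)²/(2 × 1.673e-27 kg)
   KE = 8.962e-21 J = 55.937 meV

Tighter localization requires more energy.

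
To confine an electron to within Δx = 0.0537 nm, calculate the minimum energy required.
3.303 eV

Localizing a particle requires giving it sufficient momentum uncertainty:

1. From uncertainty principle: Δp ≥ ℏ/(2Δx)
   Δp_min = (1.055e-34 J·s) / (2 × 5.370e-11 m)
   Δp_min = 9.819e-25 kg·m/s

2. This momentum uncertainty corresponds to kinetic energy:
   KE ≈ (Δp)²/(2m) = (9.819e-25)²/(2 × 9.109e-31 kg)
   KE = 5.292e-19 J = 3.303 eV

Tighter localization requires more energy.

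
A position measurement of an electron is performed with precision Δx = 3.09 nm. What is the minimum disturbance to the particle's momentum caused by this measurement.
1.706 × 10^-26 kg·m/s

The uncertainty principle implies that measuring position disturbs momentum:
ΔxΔp ≥ ℏ/2

When we measure position with precision Δx, we necessarily introduce a momentum uncertainty:
Δp ≥ ℏ/(2Δx)
Δp_min = (1.055e-34 J·s) / (2 × 3.090e-09 m)
Δp_min = 1.706e-26 kg·m/s

The more precisely we measure position, the greater the momentum disturbance.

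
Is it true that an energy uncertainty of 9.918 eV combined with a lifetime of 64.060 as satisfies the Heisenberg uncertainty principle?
Yes, it satisfies the uncertainty relation.

Calculate the product ΔEΔt:
ΔE = 9.918 eV = 1.589e-18 J
ΔEΔt = (1.589e-18 J) × (6.406e-17 s)
ΔEΔt = 1.018e-34 J·s

Compare to the minimum allowed value ℏ/2:
ℏ/2 = 5.273e-35 J·s

Since ΔEΔt = 1.018e-34 J·s ≥ 5.273e-35 J·s = ℏ/2,
this satisfies the uncertainty relation.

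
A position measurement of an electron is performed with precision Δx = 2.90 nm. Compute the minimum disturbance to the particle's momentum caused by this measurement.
1.818 × 10^-26 kg·m/s

The uncertainty principle implies that measuring position disturbs momentum:
ΔxΔp ≥ ℏ/2

When we measure position with precision Δx, we necessarily introduce a momentum uncertainty:
Δp ≥ ℏ/(2Δx)
Δp_min = (1.055e-34 J·s) / (2 × 2.900e-09 m)
Δp_min = 1.818e-26 kg·m/s

The more precisely we measure position, the greater the momentum disturbance.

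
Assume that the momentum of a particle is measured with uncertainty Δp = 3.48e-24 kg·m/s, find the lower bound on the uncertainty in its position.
15.152 pm

Using the Heisenberg uncertainty principle:
ΔxΔp ≥ ℏ/2

The minimum uncertainty in position is:
Δx_min = ℏ/(2Δp)
Δx_min = (1.055e-34 J·s) / (2 × 3.480e-24 kg·m/s)
Δx_min = 1.515e-11 m = 15.152 pm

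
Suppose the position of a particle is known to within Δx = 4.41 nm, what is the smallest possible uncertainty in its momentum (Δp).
1.196 × 10^-26 kg·m/s

Using the Heisenberg uncertainty principle:
ΔxΔp ≥ ℏ/2

The minimum uncertainty in momentum is:
Δp_min = ℏ/(2Δx)
Δp_min = (1.055e-34 J·s) / (2 × 4.410e-09 m)
Δp_min = 1.196e-26 kg·m/s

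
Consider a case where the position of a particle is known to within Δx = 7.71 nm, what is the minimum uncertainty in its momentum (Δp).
6.839 × 10^-27 kg·m/s

Using the Heisenberg uncertainty principle:
ΔxΔp ≥ ℏ/2

The minimum uncertainty in momentum is:
Δp_min = ℏ/(2Δx)
Δp_min = (1.055e-34 J·s) / (2 × 7.710e-09 m)
Δp_min = 6.839e-27 kg·m/s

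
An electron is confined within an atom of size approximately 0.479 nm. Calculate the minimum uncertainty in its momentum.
1.101 × 10^-25 kg·m/s

Using the Heisenberg uncertainty principle:
ΔxΔp ≥ ℏ/2

With Δx ≈ L = 4.790e-10 m (the confinement size):
Δp_min = ℏ/(2Δx)
Δp_min = (1.055e-34 J·s) / (2 × 4.790e-10 m)
Δp_min = 1.101e-25 kg·m/s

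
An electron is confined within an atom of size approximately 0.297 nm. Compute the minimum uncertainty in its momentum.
1.775 × 10^-25 kg·m/s

Using the Heisenberg uncertainty principle:
ΔxΔp ≥ ℏ/2

With Δx ≈ L = 2.970e-10 m (the confinement size):
Δp_min = ℏ/(2Δx)
Δp_min = (1.055e-34 J·s) / (2 × 2.970e-10 m)
Δp_min = 1.775e-25 kg·m/s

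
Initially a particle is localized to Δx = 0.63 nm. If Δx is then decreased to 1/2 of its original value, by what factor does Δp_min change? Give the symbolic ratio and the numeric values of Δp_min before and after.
Original Δp_min = 8.370 × 10^-26 kg·m/s; new Δp'_min = 1.674 × 10^-25 kg·m/s; ratio Δp'_min/Δp_min = 2.

From the uncertainty principle ΔxΔp ≥ ℏ/2, the minimum momentum uncertainty is Δp_min = ℏ/(2Δx).

Original (Δx = 0.63 nm = 6.300e-10 m):
Δp_min = (1.055e-34 J·s)/(2 × 6.300e-10 m) = 8.370e-26 kg·m/s

When Δx → (1/2)Δx:
Δp'_min = ℏ/(2 × (1/2)Δx) = 2 × ℏ/(2Δx) = 2 × Δp_min
Δp'_min = 2 × 8.370e-26 kg·m/s = 1.674e-25 kg·m/s

Since Δp_min ∝ 1/Δx, when Δx is decreased to 1/2 of its original value, Δp_min increases to 2 times its original value.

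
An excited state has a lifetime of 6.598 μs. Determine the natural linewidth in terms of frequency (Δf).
12.061 kHz

Using the energy-time uncertainty principle and E = hf:
ΔEΔt ≥ ℏ/2
hΔf·Δt ≥ ℏ/2

The minimum frequency uncertainty is:
Δf = ℏ/(2hτ) = 1/(4πτ)
Δf = 1/(4π × 6.598e-06 s)
Δf = 1.206e+04 Hz = 12.061 kHz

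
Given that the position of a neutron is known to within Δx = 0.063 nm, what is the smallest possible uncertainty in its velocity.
499.700 m/s

Using the Heisenberg uncertainty principle and Δp = mΔv:
ΔxΔp ≥ ℏ/2
Δx(mΔv) ≥ ℏ/2

The minimum uncertainty in velocity is:
Δv_min = ℏ/(2mΔx)
Δv_min = (1.055e-34 J·s) / (2 × 1.675e-27 kg × 6.300e-11 m)
Δv_min = 4.997e+02 m/s = 499.700 m/s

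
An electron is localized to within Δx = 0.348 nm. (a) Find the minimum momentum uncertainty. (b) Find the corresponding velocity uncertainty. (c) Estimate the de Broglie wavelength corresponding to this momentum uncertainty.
(a) Δp_min = 1.515 × 10^-25 kg·m/s
(b) Δv_min = 166.333 km/s
(c) λ_dB = 4.373 nm

Step-by-step:

(a) From the uncertainty principle:
Δp_min = ℏ/(2Δx) = (1.055e-34 J·s)/(2 × 3.480e-10 m) = 1.515e-25 kg·m/s

(b) The velocity uncertainty:
Δv = Δp/m = (1.515e-25 kg·m/s)/(9.109e-31 kg) = 1.663e+05 m/s = 166.333 km/s

(c) The de Broglie wavelength for this momentum:
λ = h/p = (6.626e-34 J·s)/(1.515e-25 kg·m/s) = 4.373e-09 m = 4.373 nm

Note: The de Broglie wavelength is comparable to the localization size, as expected from wave-particle duality.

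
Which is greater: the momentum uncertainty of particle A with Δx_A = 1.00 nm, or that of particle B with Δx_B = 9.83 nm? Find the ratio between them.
Particle A has the larger minimum momentum uncertainty, by a factor of 9.83.

For each particle, the minimum momentum uncertainty is Δp_min = ℏ/(2Δx):

Particle A: Δp_A = ℏ/(2×1.000e-09 m) = 5.273e-26 kg·m/s
Particle B: Δp_B = ℏ/(2×9.830e-09 m) = 5.364e-27 kg·m/s

Ratio: Δp_A/Δp_B = 9.83

Since Δp_min ∝ 1/Δx, the particle with smaller position uncertainty (A) has larger momentum uncertainty.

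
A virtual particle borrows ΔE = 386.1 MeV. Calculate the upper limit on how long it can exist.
8.524 × 10^-25 s

Using the energy-time uncertainty principle:
ΔEΔt ≥ ℏ/2

For a virtual particle borrowing energy ΔE, the maximum lifetime is:
Δt_max = ℏ/(2ΔE)

Converting energy:
ΔE = 386.1 MeV = 6.186e-11 J

Δt_max = (1.055e-34 J·s) / (2 × 6.186e-11 J)
Δt_max = 8.524e-25 s = 8.524 × 10^-25 s

Virtual particles with higher borrowed energy exist for shorter times.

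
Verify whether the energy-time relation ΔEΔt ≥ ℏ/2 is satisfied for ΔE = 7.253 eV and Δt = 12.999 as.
No, it violates the uncertainty relation.

Calculate the product ΔEΔt:
ΔE = 7.253 eV = 1.162e-18 J
ΔEΔt = (1.162e-18 J) × (1.300e-17 s)
ΔEΔt = 1.511e-35 J·s

Compare to the minimum allowed value ℏ/2:
ℏ/2 = 5.273e-35 J·s

Since ΔEΔt = 1.511e-35 J·s < 5.273e-35 J·s = ℏ/2,
this violates the uncertainty relation.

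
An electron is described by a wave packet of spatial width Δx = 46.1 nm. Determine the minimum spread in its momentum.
1.144 × 10^-27 kg·m/s

For a wave packet, the spatial width Δx and momentum spread Δp are related by the uncertainty principle:
ΔxΔp ≥ ℏ/2

The minimum momentum spread is:
Δp_min = ℏ/(2Δx)
Δp_min = (1.055e-34 J·s) / (2 × 4.610e-08 m)
Δp_min = 1.144e-27 kg·m/s

A wave packet cannot have both a well-defined position and well-defined momentum.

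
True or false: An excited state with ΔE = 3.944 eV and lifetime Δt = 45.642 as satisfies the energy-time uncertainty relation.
No, it violates the uncertainty relation.

Calculate the product ΔEΔt:
ΔE = 3.944 eV = 6.319e-19 J
ΔEΔt = (6.319e-19 J) × (4.564e-17 s)
ΔEΔt = 2.884e-35 J·s

Compare to the minimum allowed value ℏ/2:
ℏ/2 = 5.273e-35 J·s

Since ΔEΔt = 2.884e-35 J·s < 5.273e-35 J·s = ℏ/2,
this violates the uncertainty relation.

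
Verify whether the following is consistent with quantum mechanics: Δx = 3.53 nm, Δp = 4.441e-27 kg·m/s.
No, it violates the uncertainty principle (impossible measurement).

Calculate the product ΔxΔp:
ΔxΔp = (3.530e-09 m) × (4.441e-27 kg·m/s)
ΔxΔp = 1.568e-35 J·s

Compare to the minimum allowed value ℏ/2:
ℏ/2 = 5.273e-35 J·s

Since ΔxΔp = 1.568e-35 J·s < 5.273e-35 J·s = ℏ/2,
the measurement violates the uncertainty principle.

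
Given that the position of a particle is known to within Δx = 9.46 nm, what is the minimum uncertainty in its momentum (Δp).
5.574 × 10^-27 kg·m/s

Using the Heisenberg uncertainty principle:
ΔxΔp ≥ ℏ/2

The minimum uncertainty in momentum is:
Δp_min = ℏ/(2Δx)
Δp_min = (1.055e-34 J·s) / (2 × 9.460e-09 m)
Δp_min = 5.574e-27 kg·m/s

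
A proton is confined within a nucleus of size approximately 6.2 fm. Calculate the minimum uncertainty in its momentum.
8.505 × 10^-21 kg·m/s

Using the Heisenberg uncertainty principle:
ΔxΔp ≥ ℏ/2

With Δx ≈ L = 6.200e-15 m (the confinement size):
Δp_min = ℏ/(2Δx)
Δp_min = (1.055e-34 J·s) / (2 × 6.200e-15 m)
Δp_min = 8.505e-21 kg·m/s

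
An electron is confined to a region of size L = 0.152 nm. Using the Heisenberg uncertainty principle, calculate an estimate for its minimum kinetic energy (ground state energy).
412.264 meV

Using the uncertainty principle to estimate ground state energy:

1. The position uncertainty is approximately the confinement size:
   Δx ≈ L = 1.520e-10 m

2. From ΔxΔp ≥ ℏ/2, the minimum momentum uncertainty is:
   Δp ≈ ℏ/(2L) = 3.469e-25 kg·m/s

3. The kinetic energy is approximately:
   KE ≈ (Δp)²/(2m) = (3.469e-25)²/(2 × 9.109e-31 kg)
   KE ≈ 6.605e-20 J = 412.264 meV

This is an order-of-magnitude estimate of the ground state energy.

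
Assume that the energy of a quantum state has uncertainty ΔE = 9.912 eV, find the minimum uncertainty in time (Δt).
33.203 as

Using the energy-time uncertainty principle:
ΔEΔt ≥ ℏ/2

The minimum uncertainty in time is:
Δt_min = ℏ/(2ΔE)
Δt_min = (1.055e-34 J·s) / (2 × 1.588e-18 J)
Δt_min = 3.320e-17 s = 33.203 as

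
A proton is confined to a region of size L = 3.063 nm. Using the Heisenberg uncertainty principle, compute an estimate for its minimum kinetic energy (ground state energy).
552.917 neV

Using the uncertainty principle to estimate ground state energy:

1. The position uncertainty is approximately the confinement size:
   Δx ≈ L = 3.063e-09 m

2. From ΔxΔp ≥ ℏ/2, the minimum momentum uncertainty is:
   Δp ≈ ℏ/(2L) = 1.721e-26 kg·m/s

3. The kinetic energy is approximately:
   KE ≈ (Δp)²/(2m) = (1.721e-26)²/(2 × 1.673e-27 kg)
   KE ≈ 8.859e-26 J = 552.917 neV

This is an order-of-magnitude estimate of the ground state energy.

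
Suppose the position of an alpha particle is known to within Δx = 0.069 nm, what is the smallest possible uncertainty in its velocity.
115.007 m/s

Using the Heisenberg uncertainty principle and Δp = mΔv:
ΔxΔp ≥ ℏ/2
Δx(mΔv) ≥ ℏ/2

The minimum uncertainty in velocity is:
Δv_min = ℏ/(2mΔx)
Δv_min = (1.055e-34 J·s) / (2 × 6.645e-27 kg × 6.900e-11 m)
Δv_min = 1.150e+02 m/s = 115.007 m/s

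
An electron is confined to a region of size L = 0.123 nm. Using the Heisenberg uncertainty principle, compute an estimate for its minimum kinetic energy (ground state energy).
629.583 meV

Using the uncertainty principle to estimate ground state energy:

1. The position uncertainty is approximately the confinement size:
   Δx ≈ L = 1.230e-10 m

2. From ΔxΔp ≥ ℏ/2, the minimum momentum uncertainty is:
   Δp ≈ ℏ/(2L) = 4.287e-25 kg·m/s

3. The kinetic energy is approximately:
   KE ≈ (Δp)²/(2m) = (4.287e-25)²/(2 × 9.109e-31 kg)
   KE ≈ 1.009e-19 J = 629.583 meV

This is an order-of-magnitude estimate of the ground state energy.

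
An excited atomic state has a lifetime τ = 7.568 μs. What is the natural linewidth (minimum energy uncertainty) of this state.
43.487 peV

Using the energy-time uncertainty principle:
ΔEΔt ≥ ℏ/2

The lifetime τ represents the time uncertainty Δt.
The natural linewidth (minimum energy uncertainty) is:

ΔE = ℏ/(2τ)
ΔE = (1.055e-34 J·s) / (2 × 7.568e-06 s)
ΔE = 6.967e-30 J = 43.487 peV

This natural linewidth limits the precision of spectroscopic measurements.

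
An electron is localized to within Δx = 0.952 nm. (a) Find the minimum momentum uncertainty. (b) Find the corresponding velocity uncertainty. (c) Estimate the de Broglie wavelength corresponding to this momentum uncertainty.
(a) Δp_min = 5.539 × 10^-26 kg·m/s
(b) Δv_min = 60.802 km/s
(c) λ_dB = 11.963 nm

Step-by-step:

(a) From the uncertainty principle:
Δp_min = ℏ/(2Δx) = (1.055e-34 J·s)/(2 × 9.520e-10 m) = 5.539e-26 kg·m/s

(b) The velocity uncertainty:
Δv = Δp/m = (5.539e-26 kg·m/s)/(9.109e-31 kg) = 6.080e+04 m/s = 60.802 km/s

(c) The de Broglie wavelength for this momentum:
λ = h/p = (6.626e-34 J·s)/(5.539e-26 kg·m/s) = 1.196e-08 m = 11.963 nm

Note: The de Broglie wavelength is comparable to the localization size, as expected from wave-particle duality.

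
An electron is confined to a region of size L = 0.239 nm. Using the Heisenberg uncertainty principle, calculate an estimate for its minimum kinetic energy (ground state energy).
166.750 meV

Using the uncertainty principle to estimate ground state energy:

1. The position uncertainty is approximately the confinement size:
   Δx ≈ L = 2.390e-10 m

2. From ΔxΔp ≥ ℏ/2, the minimum momentum uncertainty is:
   Δp ≈ ℏ/(2L) = 2.206e-25 kg·m/s

3. The kinetic energy is approximately:
   KE ≈ (Δp)²/(2m) = (2.206e-25)²/(2 × 9.109e-31 kg)
   KE ≈ 2.672e-20 J = 166.750 meV

This is an order-of-magnitude estimate of the ground state energy.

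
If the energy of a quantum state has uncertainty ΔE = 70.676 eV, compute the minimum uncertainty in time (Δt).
4.657 as

Using the energy-time uncertainty principle:
ΔEΔt ≥ ℏ/2

The minimum uncertainty in time is:
Δt_min = ℏ/(2ΔE)
Δt_min = (1.055e-34 J·s) / (2 × 1.132e-17 J)
Δt_min = 4.657e-18 s = 4.657 as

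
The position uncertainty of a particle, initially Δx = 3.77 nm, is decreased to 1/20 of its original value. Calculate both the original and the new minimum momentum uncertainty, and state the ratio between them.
Original Δp_min = 1.399 × 10^-26 kg·m/s; new Δp'_min = 2.797 × 10^-25 kg·m/s; ratio Δp'_min/Δp_min = 20.

From the uncertainty principle ΔxΔp ≥ ℏ/2, the minimum momentum uncertainty is Δp_min = ℏ/(2Δx).

Original (Δx = 3.77 nm = 3.770e-09 m):
Δp_min = (1.055e-34 J·s)/(2 × 3.770e-09 m) = 1.399e-26 kg·m/s

When Δx → (1/20)Δx:
Δp'_min = ℏ/(2 × (1/20)Δx) = 20 × ℏ/(2Δx) = 20 × Δp_min
Δp'_min = 20 × 1.399e-26 kg·m/s = 2.797e-25 kg·m/s

Since Δp_min ∝ 1/Δx, when Δx is decreased to 1/20 of its original value, Δp_min increases to 20 times its original value.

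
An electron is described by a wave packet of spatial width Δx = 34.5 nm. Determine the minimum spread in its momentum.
1.528 × 10^-27 kg·m/s

For a wave packet, the spatial width Δx and momentum spread Δp are related by the uncertainty principle:
ΔxΔp ≥ ℏ/2

The minimum momentum spread is:
Δp_min = ℏ/(2Δx)
Δp_min = (1.055e-34 J·s) / (2 × 3.450e-08 m)
Δp_min = 1.528e-27 kg·m/s

A wave packet cannot have both a well-defined position and well-defined momentum.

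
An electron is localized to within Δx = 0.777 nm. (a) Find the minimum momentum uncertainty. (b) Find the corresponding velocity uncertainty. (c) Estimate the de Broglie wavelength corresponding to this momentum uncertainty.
(a) Δp_min = 6.786 × 10^-26 kg·m/s
(b) Δv_min = 74.497 km/s
(c) λ_dB = 9.764 nm

Step-by-step:

(a) From the uncertainty principle:
Δp_min = ℏ/(2Δx) = (1.055e-34 J·s)/(2 × 7.770e-10 m) = 6.786e-26 kg·m/s

(b) The velocity uncertainty:
Δv = Δp/m = (6.786e-26 kg·m/s)/(9.109e-31 kg) = 7.450e+04 m/s = 74.497 km/s

(c) The de Broglie wavelength for this momentum:
λ = h/p = (6.626e-34 J·s)/(6.786e-26 kg·m/s) = 9.764e-09 m = 9.764 nm

Note: The de Broglie wavelength is comparable to the localization size, as expected from wave-particle duality.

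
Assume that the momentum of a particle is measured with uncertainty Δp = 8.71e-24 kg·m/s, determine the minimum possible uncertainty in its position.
6.054 pm

Using the Heisenberg uncertainty principle:
ΔxΔp ≥ ℏ/2

The minimum uncertainty in position is:
Δx_min = ℏ/(2Δp)
Δx_min = (1.055e-34 J·s) / (2 × 8.710e-24 kg·m/s)
Δx_min = 6.054e-12 m = 6.054 pm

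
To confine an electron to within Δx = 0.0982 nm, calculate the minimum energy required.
987.734 meV

Localizing a particle requires giving it sufficient momentum uncertainty:

1. From uncertainty principle: Δp ≥ ℏ/(2Δx)
   Δp_min = (1.055e-34 J·s) / (2 × 9.820e-11 m)
   Δp_min = 5.370e-25 kg·m/s

2. This momentum uncertainty corresponds to kinetic energy:
   KE ≈ (Δp)²/(2m) = (5.370e-25)²/(2 × 9.109e-31 kg)
   KE = 1.583e-19 J = 987.734 meV

Tighter localization requires more energy.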